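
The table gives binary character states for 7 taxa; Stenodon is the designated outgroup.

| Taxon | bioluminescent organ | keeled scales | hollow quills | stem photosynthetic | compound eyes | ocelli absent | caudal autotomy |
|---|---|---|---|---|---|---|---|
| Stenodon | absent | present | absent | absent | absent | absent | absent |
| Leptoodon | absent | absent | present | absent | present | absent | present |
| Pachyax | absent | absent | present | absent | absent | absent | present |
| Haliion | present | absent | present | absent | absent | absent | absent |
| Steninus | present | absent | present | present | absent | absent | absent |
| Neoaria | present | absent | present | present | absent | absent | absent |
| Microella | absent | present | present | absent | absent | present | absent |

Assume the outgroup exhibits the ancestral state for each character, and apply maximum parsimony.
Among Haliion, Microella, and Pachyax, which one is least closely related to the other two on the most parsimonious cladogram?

Character polarity is set by the outgroup: the derived state is whichever differs from the outgroup's state, so for keeled scales the derived state is 'absent', and for the remaining characters it is 'present'.
Only Haliion, Neoaria, and Steninus show the derived state 'present' for bioluminescent organ, supporting them as a clade.
keeled scales: derived state 'absent' in Haliion, Leptoodon, Neoaria, Pachyax, and Steninus only — synapomorphy for {Haliion, Leptoodon, Neoaria, Pachyax, Steninus}.
All ingroup taxa share the derived state 'present' for hollow quills; it defines the ingroup but does not resolve relationships within it.
stem photosynthetic: derived state 'present' in Neoaria and Steninus only — synapomorphy for {Neoaria, Steninus}.
compound eyes (derived state 'present') is unique to Leptoodon (autapomorphy; uninformative for grouping).
ocelli absent (derived state 'present') is unique to Microella (autapomorphy; uninformative for grouping).
Only Leptoodon and Pachyax show the derived state 'present' for caudal autotomy, supporting them as a clade.
Most parsimonious ingroup topology: (((Leptoodon,Pachyax),(Haliion,(Steninus,Neoaria))),Microella).
Pachyax and Haliion share a more recent common ancestor with each other than either does with Microella, so Microella is the least closely related of the three.

Microella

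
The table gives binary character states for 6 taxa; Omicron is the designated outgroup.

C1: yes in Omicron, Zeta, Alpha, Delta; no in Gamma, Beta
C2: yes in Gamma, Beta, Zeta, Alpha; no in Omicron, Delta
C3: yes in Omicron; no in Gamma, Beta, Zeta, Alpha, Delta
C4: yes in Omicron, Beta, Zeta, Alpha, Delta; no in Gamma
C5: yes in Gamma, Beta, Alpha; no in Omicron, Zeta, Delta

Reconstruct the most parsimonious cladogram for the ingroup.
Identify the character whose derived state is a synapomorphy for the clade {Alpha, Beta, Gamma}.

Character polarity is set by the outgroup: the derived state is whichever differs from the outgroup's state, so for C1, C3, C4 the derived state is 'no', and for the remaining characters it is 'yes'.
C1: derived state 'no' in Beta and Gamma only — synapomorphy for {Beta, Gamma}.
C2: derived state 'yes' in Alpha, Beta, Gamma, and Zeta only — synapomorphy for {Alpha, Beta, Gamma, Zeta}.
All ingroup taxa share the derived state 'no' for C3; it defines the ingroup but does not resolve relationships within it.
C4: derived state 'no' in Gamma only — an autapomorphy, so it tells us nothing about relationships among taxa.
Only Alpha, Beta, and Gamma show the derived state 'yes' for C5, supporting them as a clade.
Most parsimonious ingroup topology: ((((Gamma,Beta),Alpha),Zeta),Delta).
The clade {Alpha, Beta, Gamma} is supported by C5: its derived state 'yes' occurs in exactly those taxa and in no other taxon (including the outgroup).

C5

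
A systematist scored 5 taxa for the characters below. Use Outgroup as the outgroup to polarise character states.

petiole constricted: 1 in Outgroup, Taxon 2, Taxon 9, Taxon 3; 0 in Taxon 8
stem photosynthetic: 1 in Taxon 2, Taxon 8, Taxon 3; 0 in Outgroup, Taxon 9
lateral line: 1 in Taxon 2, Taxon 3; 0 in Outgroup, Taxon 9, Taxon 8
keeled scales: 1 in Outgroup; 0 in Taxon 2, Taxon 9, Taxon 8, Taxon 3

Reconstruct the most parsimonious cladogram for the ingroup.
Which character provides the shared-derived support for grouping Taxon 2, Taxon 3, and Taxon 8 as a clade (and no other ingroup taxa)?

Character polarity is set by the outgroup: the derived state is whichever differs from the outgroup's state, so for petiole constricted, keeled scales the derived state is '0', and for the remaining characters it is '1'.
petiole constricted: derived state '0' in Taxon 8 only — an autapomorphy, so it tells us nothing about relationships among taxa.
stem photosynthetic: derived state '1' in Taxon 2, Taxon 3, and Taxon 8 only — synapomorphy for {Taxon 2, Taxon 3, Taxon 8}.
lateral line: derived state '1' in Taxon 2 and Taxon 3 only — synapomorphy for {Taxon 2, Taxon 3}.
keeled scales (derived state '0') is shared by all ingroup taxa — unites the whole ingroup.
Most parsimonious ingroup topology: (((Taxon 2,Taxon 3),Taxon 8),Taxon 9).
The clade {Taxon 2, Taxon 3, Taxon 8} is supported by stem photosynthetic: its derived state '1' occurs in exactly those taxa and in no other taxon (including the outgroup).

stem photosynthetic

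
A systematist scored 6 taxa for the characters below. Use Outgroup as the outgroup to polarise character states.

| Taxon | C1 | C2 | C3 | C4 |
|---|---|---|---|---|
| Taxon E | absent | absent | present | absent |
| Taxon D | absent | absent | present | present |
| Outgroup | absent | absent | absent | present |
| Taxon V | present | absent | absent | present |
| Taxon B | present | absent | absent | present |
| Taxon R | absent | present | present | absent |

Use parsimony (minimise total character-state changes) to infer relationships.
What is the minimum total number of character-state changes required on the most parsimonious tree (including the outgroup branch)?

4

Character polarity is set by the outgroup: the derived state is whichever differs from the outgroup's state, so for C4 the derived state is 'absent', and for the remaining characters it is 'present'.
C1: derived state 'present' in Taxon B and Taxon V only — synapomorphy for {Taxon B, Taxon V}.
C2 (derived state 'present') is unique to Taxon R (autapomorphy; uninformative for grouping).
Only Taxon D, Taxon E, and Taxon R show the derived state 'present' for C3, supporting them as a clade.
C4: derived state 'absent' in Taxon E and Taxon R only — synapomorphy for {Taxon E, Taxon R}.
Most parsimonious ingroup topology: ((Taxon V,Taxon B),((Taxon R,Taxon E),Taxon D)).
Changes per character on this tree: C1: 1; C2: 1; C3: 1; C4: 1.
Total = 4.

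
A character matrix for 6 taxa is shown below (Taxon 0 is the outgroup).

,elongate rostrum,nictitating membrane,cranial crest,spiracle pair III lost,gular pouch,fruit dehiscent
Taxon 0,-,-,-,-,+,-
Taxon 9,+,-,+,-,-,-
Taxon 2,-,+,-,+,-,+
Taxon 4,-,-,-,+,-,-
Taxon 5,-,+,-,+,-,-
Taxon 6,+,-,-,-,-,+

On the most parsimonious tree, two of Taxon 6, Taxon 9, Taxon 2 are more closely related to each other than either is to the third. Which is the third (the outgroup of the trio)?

Taxon 2

Character polarity is set by the outgroup: the derived state is whichever differs from the outgroup's state, so for gular pouch the derived state is '-', and for the remaining characters it is '+'.
elongate rostrum (derived state '+') is shared by Taxon 6 and Taxon 9 — a synapomorphy uniting that clade.
nictitating membrane: derived state '+' in Taxon 2 and Taxon 5 only — synapomorphy for {Taxon 2, Taxon 5}.
cranial crest: derived state '+' in Taxon 9 only — an autapomorphy, so it tells us nothing about relationships among taxa.
Only Taxon 2, Taxon 4, and Taxon 5 show the derived state '+' for spiracle pair III lost, supporting them as a clade.
All ingroup taxa share the derived state '-' for gular pouch; it defines the ingroup but does not resolve relationships within it.
fruit dehiscent (state '+') occurs in Taxon 2 and Taxon 6 but conflicts with the nesting implied by the other characters — most parsimoniously interpreted as homoplasy.
Most parsimonious ingroup topology: ((Taxon 9,Taxon 6),((Taxon 2,Taxon 5),Taxon 4)).
Taxon 9 and Taxon 6 share a more recent common ancestor with each other than either does with Taxon 2, so Taxon 2 is the least closely related of the three.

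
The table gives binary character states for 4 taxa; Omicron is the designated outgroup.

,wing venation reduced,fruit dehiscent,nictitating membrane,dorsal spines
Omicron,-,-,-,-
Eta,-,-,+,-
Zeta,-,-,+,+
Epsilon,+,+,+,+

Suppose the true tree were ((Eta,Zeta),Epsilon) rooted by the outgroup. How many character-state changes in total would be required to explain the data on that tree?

Map each character onto ((Eta,Zeta),Epsilon) (rooted by Omicron) and count the minimum state changes it requires (Fitch parsimony):
wing venation reduced: 1; fruit dehiscent: 1; nictitating membrane: 1; dorsal spines: 2.
Total tree length = 5.

5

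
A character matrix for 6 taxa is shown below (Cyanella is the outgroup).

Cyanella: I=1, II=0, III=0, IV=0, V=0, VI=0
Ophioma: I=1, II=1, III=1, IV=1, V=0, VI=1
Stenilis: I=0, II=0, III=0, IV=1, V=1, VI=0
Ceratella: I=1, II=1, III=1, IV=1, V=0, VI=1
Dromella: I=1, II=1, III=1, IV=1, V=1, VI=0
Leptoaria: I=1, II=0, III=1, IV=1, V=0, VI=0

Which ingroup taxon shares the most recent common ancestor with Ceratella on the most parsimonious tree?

Ophioma

Character polarity is set by the outgroup: the derived state is whichever differs from the outgroup's state, so for I the derived state is '0', and for the remaining characters it is '1'.
I: derived state '0' in Stenilis only — an autapomorphy, so it tells us nothing about relationships among taxa.
Only Ceratella, Dromella, and Ophioma show the derived state '1' for II, supporting them as a clade.
III: derived state '1' in Ceratella, Dromella, Leptoaria, and Ophioma only — synapomorphy for {Ceratella, Dromella, Leptoaria, Ophioma}.
All ingroup taxa share the derived state '1' for IV; it defines the ingroup but does not resolve relationships within it.
V (state '1') occurs in Dromella and Stenilis but conflicts with the nesting implied by the other characters — most parsimoniously interpreted as homoplasy.
VI (derived state '1') is shared by Ceratella and Ophioma — a synapomorphy uniting that clade.
Most parsimonious ingroup topology: ((((Ophioma,Ceratella),Dromella),Leptoaria),Stenilis).
Ceratella and Ophioma form a cherry on this tree, so they are sister taxa.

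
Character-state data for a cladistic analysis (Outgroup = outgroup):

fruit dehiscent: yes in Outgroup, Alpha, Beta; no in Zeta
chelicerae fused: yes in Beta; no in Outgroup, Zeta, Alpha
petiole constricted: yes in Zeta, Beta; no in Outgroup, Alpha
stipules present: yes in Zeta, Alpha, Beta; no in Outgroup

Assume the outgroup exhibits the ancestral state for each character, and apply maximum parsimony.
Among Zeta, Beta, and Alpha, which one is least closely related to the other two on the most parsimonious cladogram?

Character polarity is set by the outgroup: the derived state is whichever differs from the outgroup's state, so for fruit dehiscent the derived state is 'no', and for the remaining characters it is 'yes'.
fruit dehiscent: derived state 'no' in Zeta only — an autapomorphy, so it tells us nothing about relationships among taxa.
chelicerae fused: derived state 'yes' in Beta only — an autapomorphy, so it tells us nothing about relationships among taxa.
Only Beta and Zeta show the derived state 'yes' for petiole constricted, supporting them as a clade.
stipules present (derived state 'yes') is shared by all ingroup taxa — unites the whole ingroup.
Most parsimonious ingroup topology: ((Zeta,Beta),Alpha).
Beta and Zeta share a more recent common ancestor with each other than either does with Alpha, so Alpha is the least closely related of the three.

Alpha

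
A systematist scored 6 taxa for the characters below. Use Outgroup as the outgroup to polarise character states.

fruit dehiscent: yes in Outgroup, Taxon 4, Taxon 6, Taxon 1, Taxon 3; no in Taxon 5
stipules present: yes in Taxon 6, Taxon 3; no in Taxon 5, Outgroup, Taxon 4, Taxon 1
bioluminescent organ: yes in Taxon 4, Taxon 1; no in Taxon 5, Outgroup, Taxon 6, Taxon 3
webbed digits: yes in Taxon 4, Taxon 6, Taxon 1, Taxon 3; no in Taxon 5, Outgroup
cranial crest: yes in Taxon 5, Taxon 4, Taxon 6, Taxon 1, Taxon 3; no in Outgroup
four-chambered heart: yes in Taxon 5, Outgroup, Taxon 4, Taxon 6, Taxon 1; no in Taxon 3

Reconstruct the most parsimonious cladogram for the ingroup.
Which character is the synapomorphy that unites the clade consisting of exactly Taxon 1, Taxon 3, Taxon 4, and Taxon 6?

Character polarity is set by the outgroup: the derived state is whichever differs from the outgroup's state, so for fruit dehiscent, four-chambered heart the derived state is 'no', and for the remaining characters it is 'yes'.
fruit dehiscent (derived state 'no') is unique to Taxon 5 (autapomorphy; uninformative for grouping).
Only Taxon 3 and Taxon 6 show the derived state 'yes' for stipules present, supporting them as a clade.
bioluminescent organ: derived state 'yes' in Taxon 1 and Taxon 4 only — synapomorphy for {Taxon 1, Taxon 4}.
Only Taxon 1, Taxon 3, Taxon 4, and Taxon 6 show the derived state 'yes' for webbed digits, supporting them as a clade.
cranial crest (derived state 'yes') is shared by all ingroup taxa — unites the whole ingroup.
four-chambered heart: derived state 'no' in Taxon 3 only — an autapomorphy, so it tells us nothing about relationships among taxa.
Most parsimonious ingroup topology: (((Taxon 3,Taxon 6),(Taxon 4,Taxon 1)),Taxon 5).
The clade {Taxon 1, Taxon 3, Taxon 4, Taxon 6} is supported by webbed digits: its derived state 'yes' occurs in exactly those taxa and in no other taxon (including the outgroup).

webbed digits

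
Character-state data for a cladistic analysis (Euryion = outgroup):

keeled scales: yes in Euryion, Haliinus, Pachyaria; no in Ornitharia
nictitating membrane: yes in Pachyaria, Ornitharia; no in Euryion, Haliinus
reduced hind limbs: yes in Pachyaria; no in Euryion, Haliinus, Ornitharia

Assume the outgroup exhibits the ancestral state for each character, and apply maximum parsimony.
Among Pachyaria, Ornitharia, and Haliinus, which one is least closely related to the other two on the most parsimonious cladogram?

Character polarity is set by the outgroup: the derived state is whichever differs from the outgroup's state, so for keeled scales the derived state is 'no', and for the remaining characters it is 'yes'.
keeled scales: derived state 'no' in Ornitharia only — an autapomorphy, so it tells us nothing about relationships among taxa.
nictitating membrane: derived state 'yes' in Ornitharia and Pachyaria only — synapomorphy for {Ornitharia, Pachyaria}.
reduced hind limbs (derived state 'yes') is unique to Pachyaria (autapomorphy; uninformative for grouping).
Most parsimonious ingroup topology: (Haliinus,(Pachyaria,Ornitharia)).
Ornitharia and Pachyaria share a more recent common ancestor with each other than either does with Haliinus, so Haliinus is the least closely related of the three.

Haliinus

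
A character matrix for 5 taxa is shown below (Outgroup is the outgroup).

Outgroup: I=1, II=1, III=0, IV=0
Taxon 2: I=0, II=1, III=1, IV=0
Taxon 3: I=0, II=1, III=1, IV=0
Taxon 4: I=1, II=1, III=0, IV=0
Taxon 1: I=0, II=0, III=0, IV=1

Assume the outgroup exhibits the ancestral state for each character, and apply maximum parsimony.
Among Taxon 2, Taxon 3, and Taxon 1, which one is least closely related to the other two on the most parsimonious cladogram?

Taxon 1

Character polarity is set by the outgroup: the derived state is whichever differs from the outgroup's state, so for I, II the derived state is '0', and for the remaining characters it is '1'.
I: derived state '0' in Taxon 1, Taxon 2, and Taxon 3 only — synapomorphy for {Taxon 1, Taxon 2, Taxon 3}.
II: derived state '0' in Taxon 1 only — an autapomorphy, so it tells us nothing about relationships among taxa.
III: derived state '1' in Taxon 2 and Taxon 3 only — synapomorphy for {Taxon 2, Taxon 3}.
IV (derived state '1') is unique to Taxon 1 (autapomorphy; uninformative for grouping).
Most parsimonious ingroup topology: (((Taxon 2,Taxon 3),Taxon 1),Taxon 4).
Taxon 3 and Taxon 2 share a more recent common ancestor with each other than either does with Taxon 1, so Taxon 1 is the least closely related of the three.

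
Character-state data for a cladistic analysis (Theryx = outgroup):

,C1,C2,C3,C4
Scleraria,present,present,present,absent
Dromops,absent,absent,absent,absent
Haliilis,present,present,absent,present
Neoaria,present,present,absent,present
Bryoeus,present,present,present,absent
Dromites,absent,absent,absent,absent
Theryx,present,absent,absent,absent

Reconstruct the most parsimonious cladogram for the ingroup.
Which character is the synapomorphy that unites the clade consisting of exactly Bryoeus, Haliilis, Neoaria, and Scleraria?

Character polarity is set by the outgroup: the derived state is whichever differs from the outgroup's state, so for C1 the derived state is 'absent', and for the remaining characters it is 'present'.
Only Dromites and Dromops show the derived state 'absent' for C1, supporting them as a clade.
Only Bryoeus, Haliilis, Neoaria, and Scleraria show the derived state 'present' for C2, supporting them as a clade.
Only Bryoeus and Scleraria show the derived state 'present' for C3, supporting them as a clade.
C4 (derived state 'present') is shared by Haliilis and Neoaria — a synapomorphy uniting that clade.
Most parsimonious ingroup topology: (((Scleraria,Bryoeus),(Haliilis,Neoaria)),(Dromops,Dromites)).
The clade {Bryoeus, Haliilis, Neoaria, Scleraria} is supported by C2: its derived state 'present' occurs in exactly those taxa and in no other taxon (including the outgroup).

C2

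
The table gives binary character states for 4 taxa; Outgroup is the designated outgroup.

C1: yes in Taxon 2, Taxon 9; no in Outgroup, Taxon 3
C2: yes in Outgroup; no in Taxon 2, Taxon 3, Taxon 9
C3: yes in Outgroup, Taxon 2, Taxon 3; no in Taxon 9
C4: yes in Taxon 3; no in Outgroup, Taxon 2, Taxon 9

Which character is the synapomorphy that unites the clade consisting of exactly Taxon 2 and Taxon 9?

C1

Character polarity is set by the outgroup: the derived state is whichever differs from the outgroup's state, so for C2, C3 the derived state is 'no', and for the remaining characters it is 'yes'.
C1 (derived state 'yes') is shared by Taxon 2 and Taxon 9 — a synapomorphy uniting that clade.
All ingroup taxa share the derived state 'no' for C2; it defines the ingroup but does not resolve relationships within it.
C3 (derived state 'no') is unique to Taxon 9 (autapomorphy; uninformative for grouping).
C4: derived state 'yes' in Taxon 3 only — an autapomorphy, so it tells us nothing about relationships among taxa.
Most parsimonious ingroup topology: ((Taxon 2,Taxon 9),Taxon 3).
The clade {Taxon 2, Taxon 9} is supported by C1: its derived state 'yes' occurs in exactly those taxa and in no other taxon (including the outgroup).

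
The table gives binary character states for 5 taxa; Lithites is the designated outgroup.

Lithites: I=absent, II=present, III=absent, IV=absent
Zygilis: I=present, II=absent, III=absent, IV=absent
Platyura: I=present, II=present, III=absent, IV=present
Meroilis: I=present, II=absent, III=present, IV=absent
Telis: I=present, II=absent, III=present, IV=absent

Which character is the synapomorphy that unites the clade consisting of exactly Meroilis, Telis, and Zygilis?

II

Character polarity is set by the outgroup: the derived state is whichever differs from the outgroup's state, so for II the derived state is 'absent', and for the remaining characters it is 'present'.
All ingroup taxa share the derived state 'present' for I; it defines the ingroup but does not resolve relationships within it.
II: derived state 'absent' in Meroilis, Telis, and Zygilis only — synapomorphy for {Meroilis, Telis, Zygilis}.
III: derived state 'present' in Meroilis and Telis only — synapomorphy for {Meroilis, Telis}.
IV: derived state 'present' in Platyura only — an autapomorphy, so it tells us nothing about relationships among taxa.
Most parsimonious ingroup topology: ((Zygilis,(Meroilis,Telis)),Platyura).
The clade {Meroilis, Telis, Zygilis} is supported by II: its derived state 'absent' occurs in exactly those taxa and in no other taxon (including the outgroup).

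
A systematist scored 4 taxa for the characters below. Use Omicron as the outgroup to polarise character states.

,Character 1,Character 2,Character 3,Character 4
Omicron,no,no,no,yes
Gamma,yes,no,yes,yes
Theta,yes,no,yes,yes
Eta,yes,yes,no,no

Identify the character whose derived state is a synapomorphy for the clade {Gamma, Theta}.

Character 3

Character polarity is set by the outgroup: the derived state is whichever differs from the outgroup's state, so for Character 4 the derived state is 'no', and for the remaining characters it is 'yes'.
Character 1 (derived state 'yes') is shared by all ingroup taxa — unites the whole ingroup.
Character 2 (derived state 'yes') is unique to Eta (autapomorphy; uninformative for grouping).
Character 3: derived state 'yes' in Gamma and Theta only — synapomorphy for {Gamma, Theta}.
Character 4: derived state 'no' in Eta only — an autapomorphy, so it tells us nothing about relationships among taxa.
Most parsimonious ingroup topology: ((Gamma,Theta),Eta).
The clade {Gamma, Theta} is supported by Character 3: its derived state 'yes' occurs in exactly those taxa and in no other taxon (including the outgroup).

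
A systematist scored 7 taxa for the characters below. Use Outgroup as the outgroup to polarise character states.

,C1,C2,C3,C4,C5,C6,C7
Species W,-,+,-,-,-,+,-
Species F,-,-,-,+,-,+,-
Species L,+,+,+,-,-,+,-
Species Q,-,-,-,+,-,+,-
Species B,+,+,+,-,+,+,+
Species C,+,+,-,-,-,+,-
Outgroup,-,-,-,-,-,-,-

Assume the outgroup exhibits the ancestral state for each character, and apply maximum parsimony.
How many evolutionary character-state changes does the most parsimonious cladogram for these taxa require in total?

The outgroup has state '-' for every character, so '+' is the derived state throughout.
C1 (derived state '+') is shared by Species B, Species C, and Species L — a synapomorphy uniting that clade.
C2: derived state '+' in Species B, Species C, Species L, and Species W only — synapomorphy for {Species B, Species C, Species L, Species W}.
C3: derived state '+' in Species B and Species L only — synapomorphy for {Species B, Species L}.
C4: derived state '+' in Species F and Species Q only — synapomorphy for {Species F, Species Q}.
C5 (derived state '+') is unique to Species B (autapomorphy; uninformative for grouping).
All ingroup taxa share the derived state '+' for C6; it defines the ingroup but does not resolve relationships within it.
C7 (derived state '+') is unique to Species B (autapomorphy; uninformative for grouping).
Most parsimonious ingroup topology: ((Species Q,Species F),((Species C,(Species L,Species B)),Species W)).
Changes per character on this tree: C1: 1; C2: 1; C3: 1; C4: 1; C5: 1; C6: 1; C7: 1.
Total = 7.

7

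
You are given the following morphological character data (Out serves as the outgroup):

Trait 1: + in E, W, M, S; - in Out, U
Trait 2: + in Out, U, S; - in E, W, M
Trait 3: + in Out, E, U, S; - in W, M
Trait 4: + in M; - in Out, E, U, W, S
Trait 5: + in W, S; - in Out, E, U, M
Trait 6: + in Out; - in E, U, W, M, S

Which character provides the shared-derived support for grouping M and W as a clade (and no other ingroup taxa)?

Trait 3

Character polarity is set by the outgroup: the derived state is whichever differs from the outgroup's state, so for Trait 2, Trait 3, Trait 6 the derived state is '-', and for the remaining characters it is '+'.
Trait 1 (derived state '+') is shared by E, M, S, and W — a synapomorphy uniting that clade.
Only E, M, and W show the derived state '-' for Trait 2, supporting them as a clade.
Only M and W show the derived state '-' for Trait 3, supporting them as a clade.
Trait 4: derived state '+' in M only — an autapomorphy, so it tells us nothing about relationships among taxa.
Trait 5 groups S and W, which is incompatible with the clades supported by the remaining characters; treating it as convergent (homoplasy) costs fewer steps than any alternative tree.
Trait 6 (derived state '-') is shared by all ingroup taxa — unites the whole ingroup.
Most parsimonious ingroup topology: (((E,(W,M)),S),U).
The clade {M, W} is supported by Trait 3: its derived state '-' occurs in exactly those taxa and in no other taxon (including the outgroup).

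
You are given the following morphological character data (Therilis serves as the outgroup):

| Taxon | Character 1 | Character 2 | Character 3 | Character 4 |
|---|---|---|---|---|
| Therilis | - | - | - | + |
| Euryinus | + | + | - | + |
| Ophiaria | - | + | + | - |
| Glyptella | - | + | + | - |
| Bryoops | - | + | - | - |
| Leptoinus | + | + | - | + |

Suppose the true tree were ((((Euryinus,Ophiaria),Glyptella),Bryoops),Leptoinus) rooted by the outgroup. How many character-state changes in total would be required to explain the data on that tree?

7

Map each character onto ((((Euryinus,Ophiaria),Glyptella),Bryoops),Leptoinus) (rooted by Therilis) and count the minimum state changes it requires (Fitch parsimony):
Character 1: 2; Character 2: 1; Character 3: 2; Character 4: 2.
Total tree length = 7.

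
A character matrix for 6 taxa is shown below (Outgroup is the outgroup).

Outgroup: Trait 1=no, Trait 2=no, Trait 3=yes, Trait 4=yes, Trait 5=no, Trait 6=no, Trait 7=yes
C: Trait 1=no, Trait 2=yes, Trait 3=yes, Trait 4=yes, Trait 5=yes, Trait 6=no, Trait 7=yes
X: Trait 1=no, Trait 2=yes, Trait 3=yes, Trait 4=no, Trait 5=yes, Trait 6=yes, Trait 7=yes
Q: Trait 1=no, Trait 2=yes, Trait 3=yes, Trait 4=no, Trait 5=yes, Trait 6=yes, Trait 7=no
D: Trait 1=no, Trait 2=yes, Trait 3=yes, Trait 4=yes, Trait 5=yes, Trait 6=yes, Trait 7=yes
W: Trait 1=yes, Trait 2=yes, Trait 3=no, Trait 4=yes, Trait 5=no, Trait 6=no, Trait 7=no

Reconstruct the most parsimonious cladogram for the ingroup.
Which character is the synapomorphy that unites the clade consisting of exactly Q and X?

Character polarity is set by the outgroup: the derived state is whichever differs from the outgroup's state, so for Trait 3, Trait 4, Trait 7 the derived state is 'no', and for the remaining characters it is 'yes'.
Trait 1: derived state 'yes' in W only — an autapomorphy, so it tells us nothing about relationships among taxa.
Trait 2 (derived state 'yes') is shared by all ingroup taxa — unites the whole ingroup.
Trait 3: derived state 'no' in W only — an autapomorphy, so it tells us nothing about relationships among taxa.
Trait 4 (derived state 'no') is shared by Q and X — a synapomorphy uniting that clade.
Trait 5: derived state 'yes' in C, D, Q, and X only — synapomorphy for {C, D, Q, X}.
Trait 6: derived state 'yes' in D, Q, and X only — synapomorphy for {D, Q, X}.
Trait 7 (state 'no') occurs in Q and W but conflicts with the nesting implied by the other characters — most parsimoniously interpreted as homoplasy.
Most parsimonious ingroup topology: ((C,((X,Q),D)),W).
The clade {Q, X} is supported by Trait 4: its derived state 'no' occurs in exactly those taxa and in no other taxon (including the outgroup).

Trait 4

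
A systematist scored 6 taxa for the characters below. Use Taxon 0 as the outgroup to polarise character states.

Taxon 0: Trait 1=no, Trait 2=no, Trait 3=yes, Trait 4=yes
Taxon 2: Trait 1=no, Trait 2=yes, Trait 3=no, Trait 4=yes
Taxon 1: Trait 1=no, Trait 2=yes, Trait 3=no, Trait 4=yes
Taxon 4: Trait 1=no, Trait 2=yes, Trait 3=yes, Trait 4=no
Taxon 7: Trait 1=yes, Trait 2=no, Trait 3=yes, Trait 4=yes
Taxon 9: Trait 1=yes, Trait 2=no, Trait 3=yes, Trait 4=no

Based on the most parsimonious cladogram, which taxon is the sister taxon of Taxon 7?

Character polarity is set by the outgroup: the derived state is whichever differs from the outgroup's state, so for Trait 3, Trait 4 the derived state is 'no', and for the remaining characters it is 'yes'.
Only Taxon 7 and Taxon 9 show the derived state 'yes' for Trait 1, supporting them as a clade.
Only Taxon 1, Taxon 2, and Taxon 4 show the derived state 'yes' for Trait 2, supporting them as a clade.
Trait 3 (derived state 'no') is shared by Taxon 1 and Taxon 2 — a synapomorphy uniting that clade.
Trait 4 (state 'no') occurs in Taxon 4 and Taxon 9 but conflicts with the nesting implied by the other characters — most parsimoniously interpreted as homoplasy.
Most parsimonious ingroup topology: (((Taxon 2,Taxon 1),Taxon 4),(Taxon 7,Taxon 9)).
Taxon 7 and Taxon 9 form a cherry on this tree, so they are sister taxa.

Taxon 9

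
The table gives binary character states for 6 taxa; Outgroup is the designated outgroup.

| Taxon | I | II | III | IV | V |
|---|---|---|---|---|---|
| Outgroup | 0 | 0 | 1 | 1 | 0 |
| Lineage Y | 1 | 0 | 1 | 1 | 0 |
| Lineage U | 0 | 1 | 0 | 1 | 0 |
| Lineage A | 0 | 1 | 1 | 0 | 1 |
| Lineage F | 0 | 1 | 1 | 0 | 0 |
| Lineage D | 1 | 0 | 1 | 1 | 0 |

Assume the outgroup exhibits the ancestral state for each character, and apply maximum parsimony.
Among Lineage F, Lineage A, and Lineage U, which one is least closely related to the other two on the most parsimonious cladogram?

Character polarity is set by the outgroup: the derived state is whichever differs from the outgroup's state, so for III, IV the derived state is '0', and for the remaining characters it is '1'.
Only Lineage D and Lineage Y show the derived state '1' for I, supporting them as a clade.
II (derived state '1') is shared by Lineage A, Lineage F, and Lineage U — a synapomorphy uniting that clade.
III: derived state '0' in Lineage U only — an autapomorphy, so it tells us nothing about relationships among taxa.
Only Lineage A and Lineage F show the derived state '0' for IV, supporting them as a clade.
V (derived state '1') is unique to Lineage A (autapomorphy; uninformative for grouping).
Most parsimonious ingroup topology: ((Lineage Y,Lineage D),(Lineage U,(Lineage A,Lineage F))).
Lineage A and Lineage F share a more recent common ancestor with each other than either does with Lineage U, so Lineage U is the least closely related of the three.

Lineage U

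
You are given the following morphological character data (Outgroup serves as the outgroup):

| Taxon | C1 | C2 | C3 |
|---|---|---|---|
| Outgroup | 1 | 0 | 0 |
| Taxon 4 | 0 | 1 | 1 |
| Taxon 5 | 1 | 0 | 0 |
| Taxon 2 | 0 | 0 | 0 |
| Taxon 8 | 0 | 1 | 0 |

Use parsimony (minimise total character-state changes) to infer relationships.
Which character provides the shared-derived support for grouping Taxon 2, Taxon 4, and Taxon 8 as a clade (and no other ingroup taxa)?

C1

Character polarity is set by the outgroup: the derived state is whichever differs from the outgroup's state, so for C1 the derived state is '0', and for the remaining characters it is '1'.
C1: derived state '0' in Taxon 2, Taxon 4, and Taxon 8 only — synapomorphy for {Taxon 2, Taxon 4, Taxon 8}.
Only Taxon 4 and Taxon 8 show the derived state '1' for C2, supporting them as a clade.
C3 (derived state '1') is unique to Taxon 4 (autapomorphy; uninformative for grouping).
Most parsimonious ingroup topology: (((Taxon 4,Taxon 8),Taxon 2),Taxon 5).
The clade {Taxon 2, Taxon 4, Taxon 8} is supported by C1: its derived state '0' occurs in exactly those taxa and in no other taxon (including the outgroup).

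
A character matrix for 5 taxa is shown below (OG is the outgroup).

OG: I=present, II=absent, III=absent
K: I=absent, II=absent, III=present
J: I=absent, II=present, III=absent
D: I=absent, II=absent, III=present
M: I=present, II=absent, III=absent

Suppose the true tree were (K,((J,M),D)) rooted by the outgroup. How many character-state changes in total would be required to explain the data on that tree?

Map each character onto (K,((J,M),D)) (rooted by OG) and count the minimum state changes it requires (Fitch parsimony):
I: 2; II: 1; III: 2.
Total tree length = 5.

5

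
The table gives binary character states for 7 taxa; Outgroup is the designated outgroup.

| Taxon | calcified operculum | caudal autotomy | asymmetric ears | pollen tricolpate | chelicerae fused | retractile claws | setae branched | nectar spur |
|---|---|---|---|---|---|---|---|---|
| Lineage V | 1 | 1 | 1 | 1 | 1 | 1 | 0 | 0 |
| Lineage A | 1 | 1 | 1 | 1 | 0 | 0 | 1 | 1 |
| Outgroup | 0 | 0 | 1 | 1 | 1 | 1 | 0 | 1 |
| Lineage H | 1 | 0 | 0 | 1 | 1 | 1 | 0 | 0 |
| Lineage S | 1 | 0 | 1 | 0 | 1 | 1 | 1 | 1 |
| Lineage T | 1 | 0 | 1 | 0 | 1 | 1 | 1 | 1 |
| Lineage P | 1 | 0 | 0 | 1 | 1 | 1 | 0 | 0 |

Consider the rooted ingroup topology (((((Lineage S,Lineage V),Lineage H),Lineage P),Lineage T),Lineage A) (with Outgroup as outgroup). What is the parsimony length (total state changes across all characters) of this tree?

Map each character onto (((((Lineage S,Lineage V),Lineage H),Lineage P),Lineage T),Lineage A) (rooted by Outgroup) and count the minimum state changes it requires (Fitch parsimony):
calcified operculum: 1; caudal autotomy: 2; asymmetric ears: 2; pollen tricolpate: 2; chelicerae fused: 1; retractile claws: 1; setae branched: 3; nectar spur: 2.
Total tree length = 14.

14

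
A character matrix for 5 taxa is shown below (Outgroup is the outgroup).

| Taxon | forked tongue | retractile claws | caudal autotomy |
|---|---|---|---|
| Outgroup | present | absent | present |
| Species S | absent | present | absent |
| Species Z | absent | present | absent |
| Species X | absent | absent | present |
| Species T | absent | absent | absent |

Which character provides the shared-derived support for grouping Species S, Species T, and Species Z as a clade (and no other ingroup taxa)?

caudal autotomy

Character polarity is set by the outgroup: the derived state is whichever differs from the outgroup's state, so for forked tongue, caudal autotomy the derived state is 'absent', and for the remaining characters it is 'present'.
forked tongue (derived state 'absent') is shared by all ingroup taxa — unites the whole ingroup.
retractile claws (derived state 'present') is shared by Species S and Species Z — a synapomorphy uniting that clade.
Only Species S, Species T, and Species Z show the derived state 'absent' for caudal autotomy, supporting them as a clade.
Most parsimonious ingroup topology: (((Species S,Species Z),Species T),Species X).
The clade {Species S, Species T, Species Z} is supported by caudal autotomy: its derived state 'absent' occurs in exactly those taxa and in no other taxon (including the outgroup).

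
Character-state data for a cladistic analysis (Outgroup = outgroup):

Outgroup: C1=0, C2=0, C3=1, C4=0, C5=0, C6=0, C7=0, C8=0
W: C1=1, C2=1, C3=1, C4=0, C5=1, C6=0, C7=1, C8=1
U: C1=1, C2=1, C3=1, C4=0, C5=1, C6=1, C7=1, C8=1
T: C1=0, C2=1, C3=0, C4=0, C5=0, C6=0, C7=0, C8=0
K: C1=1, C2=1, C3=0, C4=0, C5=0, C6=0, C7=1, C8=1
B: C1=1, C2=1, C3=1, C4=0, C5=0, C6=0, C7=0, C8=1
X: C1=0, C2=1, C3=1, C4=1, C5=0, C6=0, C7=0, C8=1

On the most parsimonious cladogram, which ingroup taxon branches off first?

Character polarity is set by the outgroup: the derived state is whichever differs from the outgroup's state, so for C3 the derived state is '0', and for the remaining characters it is '1'.
Only B, K, U, and W show the derived state '1' for C1, supporting them as a clade.
C2 (derived state '1') is shared by all ingroup taxa — unites the whole ingroup.
C3 (state '0') occurs in K and T but conflicts with the nesting implied by the other characters — most parsimoniously interpreted as homoplasy.
C4 (derived state '1') is unique to X (autapomorphy; uninformative for grouping).
C5 (derived state '1') is shared by U and W — a synapomorphy uniting that clade.
C6: derived state '1' in U only — an autapomorphy, so it tells us nothing about relationships among taxa.
C7: derived state '1' in K, U, and W only — synapomorphy for {K, U, W}.
C8 (derived state '1') is shared by B, K, U, W, and X — a synapomorphy uniting that clade.
Most parsimonious ingroup topology: (((((W,U),K),B),X),T).
T is sister to the clade containing all other ingroup taxa, so it is the earliest-diverging (most basal) ingroup lineage.

T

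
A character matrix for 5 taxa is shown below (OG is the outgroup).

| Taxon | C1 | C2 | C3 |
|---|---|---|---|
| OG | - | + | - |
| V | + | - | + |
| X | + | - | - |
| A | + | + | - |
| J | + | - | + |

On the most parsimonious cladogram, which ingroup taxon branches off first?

Character polarity is set by the outgroup: the derived state is whichever differs from the outgroup's state, so for C2 the derived state is '-', and for the remaining characters it is '+'.
All ingroup taxa share the derived state '+' for C1; it defines the ingroup but does not resolve relationships within it.
C2: derived state '-' in J, V, and X only — synapomorphy for {J, V, X}.
C3: derived state '+' in J and V only — synapomorphy for {J, V}.
Most parsimonious ingroup topology: (((V,J),X),A).
A is sister to the clade containing all other ingroup taxa, so it is the earliest-diverging (most basal) ingroup lineage.

A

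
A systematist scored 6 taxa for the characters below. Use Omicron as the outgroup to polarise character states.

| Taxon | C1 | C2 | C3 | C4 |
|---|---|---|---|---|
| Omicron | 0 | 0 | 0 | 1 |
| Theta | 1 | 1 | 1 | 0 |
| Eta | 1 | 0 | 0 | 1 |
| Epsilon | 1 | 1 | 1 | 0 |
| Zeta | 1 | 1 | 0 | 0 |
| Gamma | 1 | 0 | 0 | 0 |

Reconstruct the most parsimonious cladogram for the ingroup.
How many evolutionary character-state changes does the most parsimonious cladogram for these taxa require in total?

Character polarity is set by the outgroup: the derived state is whichever differs from the outgroup's state, so for C4 the derived state is '0', and for the remaining characters it is '1'.
C1 (derived state '1') is shared by all ingroup taxa — unites the whole ingroup.
C2 (derived state '1') is shared by Epsilon, Theta, and Zeta — a synapomorphy uniting that clade.
Only Epsilon and Theta show the derived state '1' for C3, supporting them as a clade.
Only Epsilon, Gamma, Theta, and Zeta show the derived state '0' for C4, supporting them as a clade.
Most parsimonious ingroup topology: ((((Theta,Epsilon),Zeta),Gamma),Eta).
Changes per character on this tree: C1: 1; C2: 1; C3: 1; C4: 1.
Total = 4.

4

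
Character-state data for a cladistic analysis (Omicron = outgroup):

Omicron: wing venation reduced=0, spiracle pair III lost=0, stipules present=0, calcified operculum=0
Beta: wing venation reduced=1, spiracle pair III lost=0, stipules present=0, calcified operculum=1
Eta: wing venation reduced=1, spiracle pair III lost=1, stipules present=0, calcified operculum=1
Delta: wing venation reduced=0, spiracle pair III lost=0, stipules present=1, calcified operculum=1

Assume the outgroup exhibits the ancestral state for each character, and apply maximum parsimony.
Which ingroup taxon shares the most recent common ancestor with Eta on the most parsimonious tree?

Beta

The outgroup has state '0' for every character, so '1' is the derived state throughout.
wing venation reduced: derived state '1' in Beta and Eta only — synapomorphy for {Beta, Eta}.
spiracle pair III lost: derived state '1' in Eta only — an autapomorphy, so it tells us nothing about relationships among taxa.
stipules present: derived state '1' in Delta only — an autapomorphy, so it tells us nothing about relationships among taxa.
calcified operculum (derived state '1') is shared by all ingroup taxa — unites the whole ingroup.
Most parsimonious ingroup topology: ((Eta,Beta),Delta).
Eta and Beta form a cherry on this tree, so they are sister taxa.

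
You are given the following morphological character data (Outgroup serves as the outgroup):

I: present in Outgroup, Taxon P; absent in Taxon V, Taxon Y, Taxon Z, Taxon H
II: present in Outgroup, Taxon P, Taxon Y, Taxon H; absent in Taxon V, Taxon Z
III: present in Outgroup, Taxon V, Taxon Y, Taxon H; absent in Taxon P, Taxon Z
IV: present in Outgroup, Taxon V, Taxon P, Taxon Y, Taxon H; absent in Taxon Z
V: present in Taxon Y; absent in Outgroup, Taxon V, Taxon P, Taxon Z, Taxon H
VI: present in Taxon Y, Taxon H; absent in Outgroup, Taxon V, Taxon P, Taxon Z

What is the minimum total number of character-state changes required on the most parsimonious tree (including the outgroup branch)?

7

Character polarity is set by the outgroup: the derived state is whichever differs from the outgroup's state, so for I, II, III, IV the derived state is 'absent', and for the remaining characters it is 'present'.
I: derived state 'absent' in Taxon H, Taxon V, Taxon Y, and Taxon Z only — synapomorphy for {Taxon H, Taxon V, Taxon Y, Taxon Z}.
II: derived state 'absent' in Taxon V and Taxon Z only — synapomorphy for {Taxon V, Taxon Z}.
III (state 'absent') occurs in Taxon P and Taxon Z but conflicts with the nesting implied by the other characters — most parsimoniously interpreted as homoplasy.
IV (derived state 'absent') is unique to Taxon Z (autapomorphy; uninformative for grouping).
V: derived state 'present' in Taxon Y only — an autapomorphy, so it tells us nothing about relationships among taxa.
Only Taxon H and Taxon Y show the derived state 'present' for VI, supporting them as a clade.
Most parsimonious ingroup topology: (((Taxon V,Taxon Z),(Taxon Y,Taxon H)),Taxon P).
Changes per character on this tree: I: 1; II: 1; III: 2; IV: 1; V: 1; VI: 1.
Total = 7.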